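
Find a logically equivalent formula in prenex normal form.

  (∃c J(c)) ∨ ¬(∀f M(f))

∃c ∃f (J(c) ∨ ¬M(f))

Push ¬ through the quantifiers and connectives to reach negation normal form:
  (∃c J(c)) ∨ (∃f ¬M(f))
Finally move all quantifiers to the prefix:
  ∃c ∃f (J(c) ∨ ¬M(f))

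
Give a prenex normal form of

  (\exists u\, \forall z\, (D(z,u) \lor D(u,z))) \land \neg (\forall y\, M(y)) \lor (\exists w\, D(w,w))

Drive negations inward (¬∀x A ≡ ∃x ¬A, ¬∃x A ≡ ∀x ¬A, De Morgan for ∧/∨):
  (\exists u\, \forall z\, (D(z,u) \lor D(u,z))) \land (\exists y\, \neg M(y)) \lor (\exists w\, D(w,w))
Extract every quantifier outward, since the variables are now distinct and don't occur free across branches:
  \exists u\, \forall z\, \exists y\, \exists w\, ((D(z,u) \lor D(u,z)) \land \neg M(y) \lor D(w,w))

\exists u\, \forall z\, \exists y\, \exists w\, ((D(z,u) \lor D(u,z)) \land \neg M(y) \lor D(w,w))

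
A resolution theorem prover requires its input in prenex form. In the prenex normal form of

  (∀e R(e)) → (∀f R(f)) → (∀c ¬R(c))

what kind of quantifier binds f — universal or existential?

existential

Rewrite implications/biconditionals: A → B as ¬A ∨ B.
  ¬(∀e R(e)) ∨ ¬(∀f R(f)) ∨ (∀c ¬R(c))
Push ¬ through the quantifiers and connectives to reach negation normal form:
  (∃e ¬R(e)) ∨ (∃f ¬R(f)) ∨ (∀c ¬R(c))
All bound variables are already distinct, so no renaming is needed.
Pull the quantifiers to the front (each side's bound variable is not free in the other side):
  ∃e ∃f ∀c (¬R(e) ∨ ¬R(f) ∨ ¬R(c))
The quantifier ∀f sits under an odd number of negations (counting the antecedent side of each →), so it flips to ∃f.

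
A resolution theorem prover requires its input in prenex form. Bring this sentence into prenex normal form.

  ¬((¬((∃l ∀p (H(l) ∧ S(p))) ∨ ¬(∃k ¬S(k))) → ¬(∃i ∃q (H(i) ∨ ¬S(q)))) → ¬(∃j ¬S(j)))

∃l ∀p ∀k ∀i ∀q ∃j ((H(l) ∧ S(p) ∨ S(k) ∨ ¬H(i) ∧ S(q)) ∧ ¬S(j))

First replace A → B with ¬A ∨ B.
  ¬(¬(¬¬((∃l ∀p (H(l) ∧ S(p))) ∨ ¬(∃k ¬S(k))) ∨ ¬(∃i ∃q (H(i) ∨ ¬S(q)))) ∨ ¬(∃j ¬S(j)))
Push ¬ through the quantifiers and connectives to reach negation normal form:
  ((∃l ∀p (H(l) ∧ S(p))) ∨ (∀k S(k)) ∨ (∀i ∀q (¬H(i) ∧ S(q)))) ∧ (∃j ¬S(j))
All bound variables are already distinct, so no renaming is needed.
Pull the quantifiers to the front (each side's bound variable is not free in the other side):
  ∃l ∀p ∀k ∀i ∀q ∃j ((H(l) ∧ S(p) ∨ S(k) ∨ ¬H(i) ∧ S(q)) ∧ ¬S(j))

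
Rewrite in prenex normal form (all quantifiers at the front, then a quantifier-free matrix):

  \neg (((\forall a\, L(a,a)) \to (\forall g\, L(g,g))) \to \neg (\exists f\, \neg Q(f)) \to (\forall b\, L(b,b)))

Eliminate → and ↔ using ¬ and ∨.
  \neg (\neg (\neg (\forall a\, L(a,a)) \lor (\forall g\, L(g,g))) \lor \neg \neg (\exists f\, \neg Q(f)) \lor (\forall b\, L(b,b)))
Move each ¬ inward, flipping quantifiers it crosses:
  ((\exists a\, \neg L(a,a)) \lor (\forall g\, L(g,g))) \land (\forall f\, Q(f)) \land (\exists b\, \neg L(b,b))
Extract every quantifier outward, since the variables are now distinct and don't occur free across branches:
  \exists a\, \forall g\, \forall f\, \exists b\, ((\neg L(a,a) \lor L(g,g)) \land Q(f) \land \neg L(b,b))

\exists a\, \forall g\, \forall f\, \exists b\, ((\neg L(a,a) \lor L(g,g)) \land Q(f) \land \neg L(b,b))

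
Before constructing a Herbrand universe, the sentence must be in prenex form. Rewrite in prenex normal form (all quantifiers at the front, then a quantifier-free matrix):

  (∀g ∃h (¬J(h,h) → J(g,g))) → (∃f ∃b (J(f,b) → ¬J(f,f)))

Rewrite implications/biconditionals: A → B as ¬A ∨ B.
  ¬(∀g ∃h (¬¬J(h,h) ∨ J(g,g))) ∨ (∃f ∃b (¬J(f,b) ∨ ¬J(f,f)))
Move each ¬ inward, flipping quantifiers it crosses:
  (∃g ∀h (¬J(h,h) ∧ ¬J(g,g))) ∨ (∃f ∃b (¬J(f,b) ∨ ¬J(f,f)))
Pull the quantifiers to the front (each side's bound variable is not free in the other side):
  ∃g ∀h ∃f ∃b (¬J(h,h) ∧ ¬J(g,g) ∨ ¬J(f,b) ∨ ¬J(f,f))

∃g ∀h ∃f ∃b (¬J(h,h) ∧ ¬J(g,g) ∨ ¬J(f,b) ∨ ¬J(f,f))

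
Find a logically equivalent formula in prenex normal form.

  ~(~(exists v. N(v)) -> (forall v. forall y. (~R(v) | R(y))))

forall v. exists x1. exists y. (~N(v) & R(x1) & ~R(y))

Eliminate → and ↔ using ¬ and ∨.
  ~(~~(exists v. N(v)) | (forall v. forall y. (~R(v) | R(y))))
Drive negations inward (¬∀x A ≡ ∃x ¬A, ¬∃x A ≡ ∀x ¬A, De Morgan for ∧/∨):
  (forall v. ~N(v)) & (exists v. exists y. (R(v) & ~R(y)))
Give each quantifier a distinct variable: v↦x1.
  (forall v. ~N(v)) & (exists x1. exists y. (R(x1) & ~R(y)))
Finally move all quantifiers to the prefix:
  forall v. exists x1. exists y. (~N(v) & R(x1) & ~R(y))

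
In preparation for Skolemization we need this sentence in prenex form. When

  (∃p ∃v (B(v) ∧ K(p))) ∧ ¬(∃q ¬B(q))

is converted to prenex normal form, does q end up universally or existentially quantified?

universal

Push ¬ through the quantifiers and connectives to reach negation normal form:
  (∃p ∃v (B(v) ∧ K(p))) ∧ (∀q B(q))
All bound variables are already distinct, so no renaming is needed.
Finally move all quantifiers to the prefix:
  ∃p ∃v ∀q (B(v) ∧ K(p) ∧ B(q))
The quantifier ∃q sits under an odd number of negations, so it flips to ∀q.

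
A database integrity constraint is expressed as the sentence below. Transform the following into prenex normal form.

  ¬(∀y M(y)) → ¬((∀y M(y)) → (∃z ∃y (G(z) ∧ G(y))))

∀y ∀w ∀z ∀c (M(y) ∨ M(w) ∧ (¬G(z) ∨ ¬G(c)))

Rewrite implications/biconditionals: A → B as ¬A ∨ B.
  ¬¬(∀y M(y)) ∨ ¬(¬(∀y M(y)) ∨ (∃z ∃y (G(z) ∧ G(y))))
Push ¬ through the quantifiers and connectives to reach negation normal form:
  (∀y M(y)) ∨ (∀y M(y)) ∧ (∀z ∀y (¬G(z) ∨ ¬G(y)))
Give each quantifier a distinct variable: y↦w, y↦c.
  (∀y M(y)) ∨ (∀w M(w)) ∧ (∀z ∀c (¬G(z) ∨ ¬G(c)))
Finally move all quantifiers to the prefix:
  ∀y ∀w ∀z ∀c (M(y) ∨ M(w) ∧ (¬G(z) ∨ ¬G(c)))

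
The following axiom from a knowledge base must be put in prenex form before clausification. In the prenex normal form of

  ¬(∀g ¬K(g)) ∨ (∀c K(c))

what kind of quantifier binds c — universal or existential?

universal

Move each ¬ inward, flipping quantifiers it crosses:
  (∃g K(g)) ∨ (∀c K(c))
All bound variables are already distinct, so no renaming is needed.
Finally move all quantifiers to the prefix:
  ∃g ∀c (K(g) ∨ K(c))
The quantifier ∀c sits under an even number of negations, so it remains universal.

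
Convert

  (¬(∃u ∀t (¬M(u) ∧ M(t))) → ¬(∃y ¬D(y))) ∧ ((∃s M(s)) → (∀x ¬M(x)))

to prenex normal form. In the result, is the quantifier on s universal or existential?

universal

First replace A → B with ¬A ∨ B.
  (¬¬(∃u ∀t (¬M(u) ∧ M(t))) ∨ ¬(∃y ¬D(y))) ∧ (¬(∃s M(s)) ∨ (∀x ¬M(x)))
Push ¬ through the quantifiers and connectives to reach negation normal form:
  ((∃u ∀t (¬M(u) ∧ M(t))) ∨ (∀y D(y))) ∧ ((∀s ¬M(s)) ∨ (∀x ¬M(x)))
All bound variables are already distinct, so no renaming is needed.
Finally move all quantifiers to the prefix:
  ∃u ∀t ∀y ∀s ∀x ((¬M(u) ∧ M(t) ∨ D(y)) ∧ (¬M(s) ∨ ¬M(x)))
The quantifier ∃s sits under an odd number of negations (counting the antecedent side of each →), so it flips to ∀s.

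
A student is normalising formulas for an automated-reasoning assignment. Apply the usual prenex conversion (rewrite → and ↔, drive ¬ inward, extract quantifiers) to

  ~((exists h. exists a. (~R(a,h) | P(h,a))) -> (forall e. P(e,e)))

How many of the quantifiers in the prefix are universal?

0

First replace A → B with ¬A ∨ B.
  ~(~(exists h. exists a. (~R(a,h) | P(h,a))) | (forall e. P(e,e)))
Move each ¬ inward, flipping quantifiers it crosses:
  (exists h. exists a. (~R(a,h) | P(h,a))) & (exists e. ~P(e,e))
All bound variables are already distinct, so no renaming is needed.
Pull the quantifiers to the front (each side's bound variable is not free in the other side):
  exists h. exists a. exists e. ((~R(a,h) | P(h,a)) & ~P(e,e))
The prefix is exists h exists a exists e: 0 universal, 3 existential.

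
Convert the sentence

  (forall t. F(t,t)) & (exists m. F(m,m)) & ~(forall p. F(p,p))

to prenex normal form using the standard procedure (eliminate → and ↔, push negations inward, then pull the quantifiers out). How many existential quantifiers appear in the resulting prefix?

2

Push ¬ through the quantifiers and connectives to reach negation normal form:
  (forall t. F(t,t)) & (exists m. F(m,m)) & (exists p. ~F(p,p))
All bound variables are already distinct, so no renaming is needed.
Extract every quantifier outward, since the variables are now distinct and don't occur free across branches:
  forall t. exists m. exists p. (F(t,t) & F(m,m) & ~F(p,p))
The prefix is forall t exists m exists p: 1 universal, 2 existential.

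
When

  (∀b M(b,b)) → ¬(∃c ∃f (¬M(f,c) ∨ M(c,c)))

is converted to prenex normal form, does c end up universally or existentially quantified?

Eliminate → and ↔ using ¬ and ∨.
  ¬(∀b M(b,b)) ∨ ¬(∃c ∃f (¬M(f,c) ∨ M(c,c)))
Move each ¬ inward, flipping quantifiers it crosses:
  (∃b ¬M(b,b)) ∨ (∀c ∀f (M(f,c) ∧ ¬M(c,c)))
All bound variables are already distinct, so no renaming is needed.
Finally move all quantifiers to the prefix:
  ∃b ∀c ∀f (¬M(b,b) ∨ M(f,c) ∧ ¬M(c,c))
The quantifier ∃c sits under an odd number of negations (counting the antecedent side of each →), so it flips to ∀c.

universal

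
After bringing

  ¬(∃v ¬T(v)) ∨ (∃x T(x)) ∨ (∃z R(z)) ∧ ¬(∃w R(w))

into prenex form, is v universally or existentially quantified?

Move each ¬ inward, flipping quantifiers it crosses:
  (∀v T(v)) ∨ (∃x T(x)) ∨ (∃z R(z)) ∧ (∀w ¬R(w))
Finally move all quantifiers to the prefix:
  ∀v ∃x ∃z ∀w (T(v) ∨ T(x) ∨ R(z) ∧ ¬R(w))
The quantifier ∃v sits under an odd number of negations, so it flips to ∀v.

universal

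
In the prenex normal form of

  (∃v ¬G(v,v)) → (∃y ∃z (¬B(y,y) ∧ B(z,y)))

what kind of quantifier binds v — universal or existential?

universal

First replace A → B with ¬A ∨ B.
  ¬(∃v ¬G(v,v)) ∨ (∃y ∃z (¬B(y,y) ∧ B(z,y)))
Drive negations inward (¬∀x A ≡ ∃x ¬A, ¬∃x A ≡ ∀x ¬A, De Morgan for ∧/∨):
  (∀v G(v,v)) ∨ (∃y ∃z (¬B(y,y) ∧ B(z,y)))
All bound variables are already distinct, so no renaming is needed.
Pull the quantifiers to the front (each side's bound variable is not free in the other side):
  ∀v ∃y ∃z (G(v,v) ∨ ¬B(y,y) ∧ B(z,y))
The quantifier ∃v sits under an odd number of negations (counting the antecedent side of each →), so it flips to ∀v.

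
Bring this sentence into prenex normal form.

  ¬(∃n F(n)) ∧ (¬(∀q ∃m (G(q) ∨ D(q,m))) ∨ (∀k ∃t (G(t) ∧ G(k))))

Push ¬ through the quantifiers and connectives to reach negation normal form:
  (∀n ¬F(n)) ∧ ((∃q ∀m (¬G(q) ∧ ¬D(q,m))) ∨ (∀k ∃t (G(t) ∧ G(k))))
All bound variables are already distinct, so no renaming is needed.
Pull the quantifiers to the front (each side's bound variable is not free in the other side):
  ∀n ∃q ∀m ∀k ∃t (¬F(n) ∧ (¬G(q) ∧ ¬D(q,m) ∨ G(t) ∧ G(k)))

∀n ∃q ∀m ∀k ∃t (¬F(n) ∧ (¬G(q) ∧ ¬D(q,m) ∨ G(t) ∧ G(k)))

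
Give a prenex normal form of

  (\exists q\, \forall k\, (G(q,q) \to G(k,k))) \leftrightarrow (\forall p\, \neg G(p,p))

\forall q\, \exists k\, \forall p\, \exists c\, \exists z\, \forall u\, ((G(q,q) \land \neg G(k,k) \lor \neg G(p,p)) \land (G(c,c) \lor \neg G(z,z) \lor G(u,u)))

First replace A → B with ¬A ∨ B; A ↔ B as (¬A ∨ B) ∧ (¬B ∨ A).
  (\neg (\exists q\, \forall k\, (\neg G(q,q) \lor G(k,k))) \lor (\forall p\, \neg G(p,p))) \land (\neg (\forall p\, \neg G(p,p)) \lor (\exists q\, \forall k\, (\neg G(q,q) \lor G(k,k))))
Drive negations inward (¬∀x A ≡ ∃x ¬A, ¬∃x A ≡ ∀x ¬A, De Morgan for ∧/∨):
  ((\forall q\, \exists k\, (G(q,q) \land \neg G(k,k))) \lor (\forall p\, \neg G(p,p))) \land ((\exists p\, G(p,p)) \lor (\exists q\, \forall k\, (\neg G(q,q) \lor G(k,k))))
Rename bound variables to avoid capture: p↦c, q↦z, k↦u.
  ((\forall q\, \exists k\, (G(q,q) \land \neg G(k,k))) \lor (\forall p\, \neg G(p,p))) \land ((\exists c\, G(c,c)) \lor (\exists z\, \forall u\, (\neg G(z,z) \lor G(u,u))))
Finally move all quantifiers to the prefix:
  \forall q\, \exists k\, \forall p\, \exists c\, \exists z\, \forall u\, ((G(q,q) \land \neg G(k,k) \lor \neg G(p,p)) \land (G(c,c) \lor \neg G(z,z) \lor G(u,u)))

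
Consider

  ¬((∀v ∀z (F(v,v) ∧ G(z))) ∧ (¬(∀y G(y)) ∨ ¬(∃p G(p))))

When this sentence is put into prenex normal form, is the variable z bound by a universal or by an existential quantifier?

existential

Push ¬ through the quantifiers and connectives to reach negation normal form:
  (∃v ∃z (¬F(v,v) ∨ ¬G(z))) ∨ (∀y G(y)) ∧ (∃p G(p))
Pull the quantifiers to the front (each side's bound variable is not free in the other side):
  ∃v ∃z ∀y ∃p (¬F(v,v) ∨ ¬G(z) ∨ G(y) ∧ G(p))
The quantifier ∀z sits under an odd number of negations, so it flips to ∃z.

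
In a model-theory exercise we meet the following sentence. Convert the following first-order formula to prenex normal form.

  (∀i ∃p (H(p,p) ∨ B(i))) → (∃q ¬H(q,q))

Eliminate → and ↔ using ¬ and ∨.
  ¬(∀i ∃p (H(p,p) ∨ B(i))) ∨ (∃q ¬H(q,q))
Move each ¬ inward, flipping quantifiers it crosses:
  (∃i ∀p (¬H(p,p) ∧ ¬B(i))) ∨ (∃q ¬H(q,q))
All bound variables are already distinct, so no renaming is needed.
Pull the quantifiers to the front (each side's bound variable is not free in the other side):
  ∃i ∀p ∃q (¬H(p,p) ∧ ¬B(i) ∨ ¬H(q,q))

∃i ∀p ∃q (¬H(p,p) ∧ ¬B(i) ∨ ¬H(q,q))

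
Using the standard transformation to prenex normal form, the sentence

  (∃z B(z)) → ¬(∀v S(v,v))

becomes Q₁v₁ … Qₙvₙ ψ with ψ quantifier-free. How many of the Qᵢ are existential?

Eliminate → and ↔ using ¬ and ∨.
  ¬(∃z B(z)) ∨ ¬(∀v S(v,v))
Move each ¬ inward, flipping quantifiers it crosses:
  (∀z ¬B(z)) ∨ (∃v ¬S(v,v))
Pull the quantifiers to the front (each side's bound variable is not free in the other side):
  ∀z ∃v (¬B(z) ∨ ¬S(v,v))
The prefix is ∀z ∃v: 1 universal, 1 existential.

1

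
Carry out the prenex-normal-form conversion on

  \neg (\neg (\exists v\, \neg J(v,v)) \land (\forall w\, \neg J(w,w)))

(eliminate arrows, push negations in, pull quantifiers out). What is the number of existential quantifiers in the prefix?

2

Move each ¬ inward, flipping quantifiers it crosses:
  (\exists v\, \neg J(v,v)) \lor (\exists w\, J(w,w))
Extract every quantifier outward, since the variables are now distinct and don't occur free across branches:
  \exists v\, \exists w\, (\neg J(v,v) \lor J(w,w))
The prefix is \exists v \exists w: 0 universal, 2 existential.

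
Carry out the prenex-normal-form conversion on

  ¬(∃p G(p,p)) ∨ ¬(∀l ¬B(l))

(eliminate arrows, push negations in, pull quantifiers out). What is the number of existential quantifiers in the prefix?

Move each ¬ inward, flipping quantifiers it crosses:
  (∀p ¬G(p,p)) ∨ (∃l B(l))
All bound variables are already distinct, so no renaming is needed.
Extract every quantifier outward, since the variables are now distinct and don't occur free across branches:
  ∀p ∃l (¬G(p,p) ∨ B(l))
The prefix is ∀p ∃l: 1 universal, 1 existential.

1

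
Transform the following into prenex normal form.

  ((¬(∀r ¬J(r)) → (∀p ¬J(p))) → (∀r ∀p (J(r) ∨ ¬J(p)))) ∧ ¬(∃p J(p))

∃r ∃p ∀u1 ∀y ∀s ((J(r) ∧ J(p) ∨ J(u1) ∨ ¬J(y)) ∧ ¬J(s))

First replace A → B with ¬A ∨ B.
  (¬(¬¬(∀r ¬J(r)) ∨ (∀p ¬J(p))) ∨ (∀r ∀p (J(r) ∨ ¬J(p)))) ∧ ¬(∃p J(p))
Push ¬ through the quantifiers and connectives to reach negation normal form:
  ((∃r J(r)) ∧ (∃p J(p)) ∨ (∀r ∀p (J(r) ∨ ¬J(p)))) ∧ (∀p ¬J(p))
Give each quantifier a distinct variable: r↦u1, p↦y, p↦s.
  ((∃r J(r)) ∧ (∃p J(p)) ∨ (∀u1 ∀y (J(u1) ∨ ¬J(y)))) ∧ (∀s ¬J(s))
Finally move all quantifiers to the prefix:
  ∃r ∃p ∀u1 ∀y ∀s ((J(r) ∧ J(p) ∨ J(u1) ∨ ¬J(y)) ∧ ¬J(s))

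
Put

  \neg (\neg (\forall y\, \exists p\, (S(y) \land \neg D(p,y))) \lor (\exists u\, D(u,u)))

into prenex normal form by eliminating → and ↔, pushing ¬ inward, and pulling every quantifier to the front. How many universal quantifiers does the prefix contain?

Push ¬ through the quantifiers and connectives to reach negation normal form:
  (\forall y\, \exists p\, (S(y) \land \neg D(p,y))) \land (\forall u\, \neg D(u,u))
All bound variables are already distinct, so no renaming is needed.
Pull the quantifiers to the front (each side's bound variable is not free in the other side):
  \forall y\, \exists p\, \forall u\, (S(y) \land \neg D(p,y) \land \neg D(u,u))
The prefix is \forall y \exists p \forall u: 2 universal, 1 existential.

2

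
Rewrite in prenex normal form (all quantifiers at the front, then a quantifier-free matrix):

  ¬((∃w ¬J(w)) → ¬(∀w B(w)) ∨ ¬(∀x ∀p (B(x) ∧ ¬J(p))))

∃w ∀z1 ∀x ∀p (¬J(w) ∧ B(z1) ∧ B(x) ∧ ¬J(p))

First replace A → B with ¬A ∨ B.
  ¬(¬(∃w ¬J(w)) ∨ ¬(∀w B(w)) ∨ ¬(∀x ∀p (B(x) ∧ ¬J(p))))
Push ¬ through the quantifiers and connectives to reach negation normal form:
  (∃w ¬J(w)) ∧ (∀w B(w)) ∧ (∀x ∀p (B(x) ∧ ¬J(p)))
Give each quantifier a distinct variable: w↦z1.
  (∃w ¬J(w)) ∧ (∀z1 B(z1)) ∧ (∀x ∀p (B(x) ∧ ¬J(p)))
Pull the quantifiers to the front (each side's bound variable is not free in the other side):
  ∃w ∀z1 ∀x ∀p (¬J(w) ∧ B(z1) ∧ B(x) ∧ ¬J(p))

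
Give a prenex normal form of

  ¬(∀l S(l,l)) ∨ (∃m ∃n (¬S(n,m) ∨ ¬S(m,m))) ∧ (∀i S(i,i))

Drive negations inward (¬∀x A ≡ ∃x ¬A, ¬∃x A ≡ ∀x ¬A, De Morgan for ∧/∨):
  (∃l ¬S(l,l)) ∨ (∃m ∃n (¬S(n,m) ∨ ¬S(m,m))) ∧ (∀i S(i,i))
All bound variables are already distinct, so no renaming is needed.
Pull the quantifiers to the front (each side's bound variable is not free in the other side):
  ∃l ∃m ∃n ∀i (¬S(l,l) ∨ (¬S(n,m) ∨ ¬S(m,m)) ∧ S(i,i))

∃l ∃m ∃n ∀i (¬S(l,l) ∨ (¬S(n,m) ∨ ¬S(m,m)) ∧ S(i,i))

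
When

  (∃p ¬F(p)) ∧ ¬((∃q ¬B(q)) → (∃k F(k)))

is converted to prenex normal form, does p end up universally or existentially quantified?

Rewrite implications/biconditionals: A → B as ¬A ∨ B.
  (∃p ¬F(p)) ∧ ¬(¬(∃q ¬B(q)) ∨ (∃k F(k)))
Drive negations inward (¬∀x A ≡ ∃x ¬A, ¬∃x A ≡ ∀x ¬A, De Morgan for ∧/∨):
  (∃p ¬F(p)) ∧ (∃q ¬B(q)) ∧ (∀k ¬F(k))
Pull the quantifiers to the front (each side's bound variable is not free in the other side):
  ∃p ∃q ∀k (¬F(p) ∧ ¬B(q) ∧ ¬F(k))
The quantifier ∃p sits under an even number of negations (counting the antecedent side of each →), so it remains existential.

existential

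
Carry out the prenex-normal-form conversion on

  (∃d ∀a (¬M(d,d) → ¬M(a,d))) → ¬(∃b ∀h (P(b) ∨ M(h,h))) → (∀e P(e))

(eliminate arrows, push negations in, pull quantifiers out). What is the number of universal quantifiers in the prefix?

3

Eliminate → and ↔ using ¬ and ∨.
  ¬(∃d ∀a (¬¬M(d,d) ∨ ¬M(a,d))) ∨ ¬¬(∃b ∀h (P(b) ∨ M(h,h))) ∨ (∀e P(e))
Push ¬ through the quantifiers and connectives to reach negation normal form:
  (∀d ∃a (¬M(d,d) ∧ M(a,d))) ∨ (∃b ∀h (P(b) ∨ M(h,h))) ∨ (∀e P(e))
All bound variables are already distinct, so no renaming is needed.
Pull the quantifiers to the front (each side's bound variable is not free in the other side):
  ∀d ∃a ∃b ∀h ∀e (¬M(d,d) ∧ M(a,d) ∨ P(b) ∨ M(h,h) ∨ P(e))
The prefix is ∀d ∃a ∃b ∀h ∀e: 3 universal, 2 existential.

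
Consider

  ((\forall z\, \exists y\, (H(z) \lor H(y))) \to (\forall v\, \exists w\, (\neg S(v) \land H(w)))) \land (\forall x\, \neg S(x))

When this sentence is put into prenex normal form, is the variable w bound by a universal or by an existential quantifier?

Eliminate → and ↔ using ¬ and ∨.
  (\neg (\forall z\, \exists y\, (H(z) \lor H(y))) \lor (\forall v\, \exists w\, (\neg S(v) \land H(w)))) \land (\forall x\, \neg S(x))
Push ¬ through the quantifiers and connectives to reach negation normal form:
  ((\exists z\, \forall y\, (\neg H(z) \land \neg H(y))) \lor (\forall v\, \exists w\, (\neg S(v) \land H(w)))) \land (\forall x\, \neg S(x))
All bound variables are already distinct, so no renaming is needed.
Pull the quantifiers to the front (each side's bound variable is not free in the other side):
  \exists z\, \forall y\, \forall v\, \exists w\, \forall x\, ((\neg H(z) \land \neg H(y) \lor \neg S(v) \land H(w)) \land \neg S(x))
The quantifier \exists w sits under an even number of negations (counting the antecedent side of each →), so it remains existential.

existential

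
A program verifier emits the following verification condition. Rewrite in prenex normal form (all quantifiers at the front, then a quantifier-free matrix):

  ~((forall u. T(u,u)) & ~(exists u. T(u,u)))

Move each ¬ inward, flipping quantifiers it crosses:
  (exists u. ~T(u,u)) | (exists u. T(u,u))
Standardize variables apart so no two quantifiers bind the same name: u↦q.
  (exists u. ~T(u,u)) | (exists q. T(q,q))
Pull the quantifiers to the front (each side's bound variable is not free in the other side):
  exists u. exists q. (~T(u,u) | T(q,q))

exists u. exists q. (~T(u,u) | T(q,q))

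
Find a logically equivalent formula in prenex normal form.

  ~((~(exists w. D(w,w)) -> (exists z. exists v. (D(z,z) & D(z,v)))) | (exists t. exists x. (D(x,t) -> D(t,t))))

forall w. forall z. forall v. forall t. forall x. (~D(w,w) & (~D(z,z) | ~D(z,v)) & D(x,t) & ~D(t,t))

Rewrite implications/biconditionals: A → B as ¬A ∨ B.
  ~(~~(exists w. D(w,w)) | (exists z. exists v. (D(z,z) & D(z,v))) | (exists t. exists x. (~D(x,t) | D(t,t))))
Drive negations inward (¬∀x A ≡ ∃x ¬A, ¬∃x A ≡ ∀x ¬A, De Morgan for ∧/∨):
  (forall w. ~D(w,w)) & (forall z. forall v. (~D(z,z) | ~D(z,v))) & (forall t. forall x. (D(x,t) & ~D(t,t)))
Extract every quantifier outward, since the variables are now distinct and don't occur free across branches:
  forall w. forall z. forall v. forall t. forall x. (~D(w,w) & (~D(z,z) | ~D(z,v)) & D(x,t) & ~D(t,t))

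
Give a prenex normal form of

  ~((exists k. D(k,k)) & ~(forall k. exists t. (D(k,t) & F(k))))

forall k. forall v. exists t. (~D(k,k) | D(v,t) & F(v))

Push ¬ through the quantifiers and connectives to reach negation normal form:
  (forall k. ~D(k,k)) | (forall k. exists t. (D(k,t) & F(k)))
Give each quantifier a distinct variable: k↦v.
  (forall k. ~D(k,k)) | (forall v. exists t. (D(v,t) & F(v)))
Extract every quantifier outward, since the variables are now distinct and don't occur free across branches:
  forall k. forall v. exists t. (~D(k,k) | D(v,t) & F(v))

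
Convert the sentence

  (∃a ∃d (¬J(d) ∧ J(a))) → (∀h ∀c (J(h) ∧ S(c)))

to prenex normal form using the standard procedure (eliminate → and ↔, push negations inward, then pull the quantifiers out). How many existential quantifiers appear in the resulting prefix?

0

Eliminate → and ↔ using ¬ and ∨.
  ¬(∃a ∃d (¬J(d) ∧ J(a))) ∨ (∀h ∀c (J(h) ∧ S(c)))
Drive negations inward (¬∀x A ≡ ∃x ¬A, ¬∃x A ≡ ∀x ¬A, De Morgan for ∧/∨):
  (∀a ∀d (J(d) ∨ ¬J(a))) ∨ (∀h ∀c (J(h) ∧ S(c)))
All bound variables are already distinct, so no renaming is needed.
Extract every quantifier outward, since the variables are now distinct and don't occur free across branches:
  ∀a ∀d ∀h ∀c (J(d) ∨ ¬J(a) ∨ J(h) ∧ S(c))
The prefix is ∀a ∀d ∀h ∀c: 4 universal, 0 existential.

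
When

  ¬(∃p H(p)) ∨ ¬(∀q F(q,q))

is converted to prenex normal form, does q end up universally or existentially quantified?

existential

Push ¬ through the quantifiers and connectives to reach negation normal form:
  (∀p ¬H(p)) ∨ (∃q ¬F(q,q))
All bound variables are already distinct, so no renaming is needed.
Extract every quantifier outward, since the variables are now distinct and don't occur free across branches:
  ∀p ∃q (¬H(p) ∨ ¬F(q,q))
The quantifier ∀q sits under an odd number of negations, so it flips to ∃q.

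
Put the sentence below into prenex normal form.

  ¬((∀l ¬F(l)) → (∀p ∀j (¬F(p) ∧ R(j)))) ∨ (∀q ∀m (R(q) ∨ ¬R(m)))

First replace A → B with ¬A ∨ B.
  ¬(¬(∀l ¬F(l)) ∨ (∀p ∀j (¬F(p) ∧ R(j)))) ∨ (∀q ∀m (R(q) ∨ ¬R(m)))
Drive negations inward (¬∀x A ≡ ∃x ¬A, ¬∃x A ≡ ∀x ¬A, De Morgan for ∧/∨):
  (∀l ¬F(l)) ∧ (∃p ∃j (F(p) ∨ ¬R(j))) ∨ (∀q ∀m (R(q) ∨ ¬R(m)))
Finally move all quantifiers to the prefix:
  ∀l ∃p ∃j ∀q ∀m (¬F(l) ∧ (F(p) ∨ ¬R(j)) ∨ R(q) ∨ ¬R(m))

∀l ∃p ∃j ∀q ∀m (¬F(l) ∧ (F(p) ∨ ¬R(j)) ∨ R(q) ∨ ¬R(m))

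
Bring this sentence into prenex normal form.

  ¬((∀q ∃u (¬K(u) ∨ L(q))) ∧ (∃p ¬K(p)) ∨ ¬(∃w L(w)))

∃q ∀u ∀p ∃w ((K(u) ∧ ¬L(q) ∨ K(p)) ∧ L(w))

Drive negations inward (¬∀x A ≡ ∃x ¬A, ¬∃x A ≡ ∀x ¬A, De Morgan for ∧/∨):
  ((∃q ∀u (K(u) ∧ ¬L(q))) ∨ (∀p K(p))) ∧ (∃w L(w))
Extract every quantifier outward, since the variables are now distinct and don't occur free across branches:
  ∃q ∀u ∀p ∃w ((K(u) ∧ ¬L(q) ∨ K(p)) ∧ L(w))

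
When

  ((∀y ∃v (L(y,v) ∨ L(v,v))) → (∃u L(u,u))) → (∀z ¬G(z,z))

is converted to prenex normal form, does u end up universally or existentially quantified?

universal

First replace A → B with ¬A ∨ B.
  ¬(¬(∀y ∃v (L(y,v) ∨ L(v,v))) ∨ (∃u L(u,u))) ∨ (∀z ¬G(z,z))
Push ¬ through the quantifiers and connectives to reach negation normal form:
  (∀y ∃v (L(y,v) ∨ L(v,v))) ∧ (∀u ¬L(u,u)) ∨ (∀z ¬G(z,z))
Extract every quantifier outward, since the variables are now distinct and don't occur free across branches:
  ∀y ∃v ∀u ∀z ((L(y,v) ∨ L(v,v)) ∧ ¬L(u,u) ∨ ¬G(z,z))
The quantifier ∃u sits under an odd number of negations (counting the antecedent side of each →), so it flips to ∀u.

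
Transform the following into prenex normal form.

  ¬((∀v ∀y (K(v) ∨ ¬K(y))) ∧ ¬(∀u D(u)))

Drive negations inward (¬∀x A ≡ ∃x ¬A, ¬∃x A ≡ ∀x ¬A, De Morgan for ∧/∨):
  (∃v ∃y (¬K(v) ∧ K(y))) ∨ (∀u D(u))
All bound variables are already distinct, so no renaming is needed.
Extract every quantifier outward, since the variables are now distinct and don't occur free across branches:
  ∃v ∃y ∀u (¬K(v) ∧ K(y) ∨ D(u))

∃v ∃y ∀u (¬K(v) ∧ K(y) ∨ D(u))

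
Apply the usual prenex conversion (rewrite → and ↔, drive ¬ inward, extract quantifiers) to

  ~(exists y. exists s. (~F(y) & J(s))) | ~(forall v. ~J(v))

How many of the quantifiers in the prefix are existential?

1

Drive negations inward (¬∀x A ≡ ∃x ¬A, ¬∃x A ≡ ∀x ¬A, De Morgan for ∧/∨):
  (forall y. forall s. (F(y) | ~J(s))) | (exists v. J(v))
All bound variables are already distinct, so no renaming is needed.
Pull the quantifiers to the front (each side's bound variable is not free in the other side):
  forall y. forall s. exists v. (F(y) | ~J(s) | J(v))
The prefix is forall y forall s exists v: 2 universal, 1 existential.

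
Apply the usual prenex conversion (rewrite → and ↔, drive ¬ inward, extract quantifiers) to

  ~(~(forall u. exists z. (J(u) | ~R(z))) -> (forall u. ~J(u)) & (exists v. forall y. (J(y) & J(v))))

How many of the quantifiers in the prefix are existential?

First replace A → B with ¬A ∨ B.
  ~(~~(forall u. exists z. (J(u) | ~R(z))) | (forall u. ~J(u)) & (exists v. forall y. (J(y) & J(v))))
Push ¬ through the quantifiers and connectives to reach negation normal form:
  (exists u. forall z. (~J(u) & R(z))) & ((exists u. J(u)) | (forall v. exists y. (~J(y) | ~J(v))))
Standardize variables apart so no two quantifiers bind the same name: u↦s.
  (exists u. forall z. (~J(u) & R(z))) & ((exists s. J(s)) | (forall v. exists y. (~J(y) | ~J(v))))
Pull the quantifiers to the front (each side's bound variable is not free in the other side):
  exists u. forall z. exists s. forall v. exists y. (~J(u) & R(z) & (J(s) | ~J(y) | ~J(v)))
The prefix is exists u forall z exists s forall v exists y: 2 universal, 3 existential.

3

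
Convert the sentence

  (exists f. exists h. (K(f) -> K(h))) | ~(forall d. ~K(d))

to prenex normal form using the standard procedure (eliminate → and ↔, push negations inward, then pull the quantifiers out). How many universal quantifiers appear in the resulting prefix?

0

Eliminate → and ↔ using ¬ and ∨.
  (exists f. exists h. (~K(f) | K(h))) | ~(forall d. ~K(d))
Move each ¬ inward, flipping quantifiers it crosses:
  (exists f. exists h. (~K(f) | K(h))) | (exists d. K(d))
Finally move all quantifiers to the prefix:
  exists f. exists h. exists d. (~K(f) | K(h) | K(d))
The prefix is exists f exists h exists d: 0 universal, 3 existential.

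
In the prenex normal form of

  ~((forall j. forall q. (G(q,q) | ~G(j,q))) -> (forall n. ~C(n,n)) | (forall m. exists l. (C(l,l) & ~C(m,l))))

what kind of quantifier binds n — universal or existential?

existential

First replace A → B with ¬A ∨ B.
  ~(~(forall j. forall q. (G(q,q) | ~G(j,q))) | (forall n. ~C(n,n)) | (forall m. exists l. (C(l,l) & ~C(m,l))))
Push ¬ through the quantifiers and connectives to reach negation normal form:
  (forall j. forall q. (G(q,q) | ~G(j,q))) & (exists n. C(n,n)) & (exists m. forall l. (~C(l,l) | C(m,l)))
Pull the quantifiers to the front (each side's bound variable is not free in the other side):
  forall j. forall q. exists n. exists m. forall l. ((G(q,q) | ~G(j,q)) & C(n,n) & (~C(l,l) | C(m,l)))
The quantifier forall n sits under an odd number of negations (counting the antecedent side of each →), so it flips to exists n.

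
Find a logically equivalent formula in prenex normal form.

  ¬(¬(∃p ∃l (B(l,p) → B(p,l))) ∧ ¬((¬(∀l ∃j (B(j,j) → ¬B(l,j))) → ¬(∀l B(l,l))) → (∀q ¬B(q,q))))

∃p ∃l ∃w ∀j ∀a ∀q (¬B(l,p) ∨ B(p,l) ∨ B(j,j) ∧ B(w,j) ∧ B(a,a) ∨ ¬B(q,q))

Eliminate → and ↔ using ¬ and ∨.
  ¬(¬(∃p ∃l (¬B(l,p) ∨ B(p,l))) ∧ ¬(¬(¬¬(∀l ∃j (¬B(j,j) ∨ ¬B(l,j))) ∨ ¬(∀l B(l,l))) ∨ (∀q ¬B(q,q))))
Push ¬ through the quantifiers and connectives to reach negation normal form:
  (∃p ∃l (¬B(l,p) ∨ B(p,l))) ∨ (∃l ∀j (B(j,j) ∧ B(l,j))) ∧ (∀l B(l,l)) ∨ (∀q ¬B(q,q))
Give each quantifier a distinct variable: l↦w, l↦a.
  (∃p ∃l (¬B(l,p) ∨ B(p,l))) ∨ (∃w ∀j (B(j,j) ∧ B(w,j))) ∧ (∀a B(a,a)) ∨ (∀q ¬B(q,q))
Finally move all quantifiers to the prefix:
  ∃p ∃l ∃w ∀j ∀a ∀q (¬B(l,p) ∨ B(p,l) ∨ B(j,j) ∧ B(w,j) ∧ B(a,a) ∨ ¬B(q,q))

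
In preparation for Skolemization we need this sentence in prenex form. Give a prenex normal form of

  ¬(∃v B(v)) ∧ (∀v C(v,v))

Drive negations inward (¬∀x A ≡ ∃x ¬A, ¬∃x A ≡ ∀x ¬A, De Morgan for ∧/∨):
  (∀v ¬B(v)) ∧ (∀v C(v,v))
Rename bound variables to avoid capture: v↦b.
  (∀v ¬B(v)) ∧ (∀b C(b,b))
Finally move all quantifiers to the prefix:
  ∀v ∀b (¬B(v) ∧ C(b,b))

∀v ∀b (¬B(v) ∧ C(b,b))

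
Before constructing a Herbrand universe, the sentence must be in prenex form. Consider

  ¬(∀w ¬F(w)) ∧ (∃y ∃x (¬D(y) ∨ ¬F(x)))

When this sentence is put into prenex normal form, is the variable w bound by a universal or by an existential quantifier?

existential

Drive negations inward (¬∀x A ≡ ∃x ¬A, ¬∃x A ≡ ∀x ¬A, De Morgan for ∧/∨):
  (∃w F(w)) ∧ (∃y ∃x (¬D(y) ∨ ¬F(x)))
Finally move all quantifiers to the prefix:
  ∃w ∃y ∃x (F(w) ∧ (¬D(y) ∨ ¬F(x)))
The quantifier ∀w sits under an odd number of negations, so it flips to ∃w.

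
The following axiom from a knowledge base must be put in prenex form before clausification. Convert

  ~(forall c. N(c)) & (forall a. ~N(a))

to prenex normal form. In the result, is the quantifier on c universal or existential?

existential

Push ¬ through the quantifiers and connectives to reach negation normal form:
  (exists c. ~N(c)) & (forall a. ~N(a))
Pull the quantifiers to the front (each side's bound variable is not free in the other side):
  exists c. forall a. (~N(c) & ~N(a))
The quantifier forall c sits under an odd number of negations, so it flips to exists c.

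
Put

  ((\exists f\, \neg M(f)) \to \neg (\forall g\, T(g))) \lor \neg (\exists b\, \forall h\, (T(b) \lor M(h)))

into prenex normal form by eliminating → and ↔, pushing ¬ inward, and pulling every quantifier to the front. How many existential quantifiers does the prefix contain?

2

First replace A → B with ¬A ∨ B.
  \neg (\exists f\, \neg M(f)) \lor \neg (\forall g\, T(g)) \lor \neg (\exists b\, \forall h\, (T(b) \lor M(h)))
Drive negations inward (¬∀x A ≡ ∃x ¬A, ¬∃x A ≡ ∀x ¬A, De Morgan for ∧/∨):
  (\forall f\, M(f)) \lor (\exists g\, \neg T(g)) \lor (\forall b\, \exists h\, (\neg T(b) \land \neg M(h)))
Finally move all quantifiers to the prefix:
  \forall f\, \exists g\, \forall b\, \exists h\, (M(f) \lor \neg T(g) \lor \neg T(b) \land \neg M(h))
The prefix is \forall f \exists g \forall b \exists h: 2 universal, 2 existential.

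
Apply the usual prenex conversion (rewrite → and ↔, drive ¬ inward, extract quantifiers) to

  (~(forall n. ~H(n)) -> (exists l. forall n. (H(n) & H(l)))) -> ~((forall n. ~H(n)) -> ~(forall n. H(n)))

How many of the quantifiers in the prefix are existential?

2

Eliminate → and ↔ using ¬ and ∨.
  ~(~~(forall n. ~H(n)) | (exists l. forall n. (H(n) & H(l)))) | ~(~(forall n. ~H(n)) | ~(forall n. H(n)))
Move each ¬ inward, flipping quantifiers it crosses:
  (exists n. H(n)) & (forall l. exists n. (~H(n) | ~H(l))) | (forall n. ~H(n)) & (forall n. H(n))
Give each quantifier a distinct variable: n↦c, n↦v, n↦x1.
  (exists n. H(n)) & (forall l. exists c. (~H(c) | ~H(l))) | (forall v. ~H(v)) & (forall x1. H(x1))
Pull the quantifiers to the front (each side's bound variable is not free in the other side):
  exists n. forall l. exists c. forall v. forall x1. (H(n) & (~H(c) | ~H(l)) | ~H(v) & H(x1))
The prefix is exists n forall l exists c forall v forall x1: 3 universal, 2 existential.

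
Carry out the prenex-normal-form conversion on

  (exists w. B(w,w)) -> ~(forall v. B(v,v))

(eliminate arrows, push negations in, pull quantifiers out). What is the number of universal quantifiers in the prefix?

1

Eliminate → and ↔ using ¬ and ∨.
  ~(exists w. B(w,w)) | ~(forall v. B(v,v))
Drive negations inward (¬∀x A ≡ ∃x ¬A, ¬∃x A ≡ ∀x ¬A, De Morgan for ∧/∨):
  (forall w. ~B(w,w)) | (exists v. ~B(v,v))
All bound variables are already distinct, so no renaming is needed.
Finally move all quantifiers to the prefix:
  forall w. exists v. (~B(w,w) | ~B(v,v))
The prefix is forall w exists v: 1 universal, 1 existential.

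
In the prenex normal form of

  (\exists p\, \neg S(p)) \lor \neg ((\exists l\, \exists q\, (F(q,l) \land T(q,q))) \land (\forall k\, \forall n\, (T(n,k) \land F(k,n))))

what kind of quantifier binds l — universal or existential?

universal

Push ¬ through the quantifiers and connectives to reach negation normal form:
  (\exists p\, \neg S(p)) \lor (\forall l\, \forall q\, (\neg F(q,l) \lor \neg T(q,q))) \lor (\exists k\, \exists n\, (\neg T(n,k) \lor \neg F(k,n)))
All bound variables are already distinct, so no renaming is needed.
Pull the quantifiers to the front (each side's bound variable is not free in the other side):
  \exists p\, \forall l\, \forall q\, \exists k\, \exists n\, (\neg S(p) \lor \neg F(q,l) \lor \neg T(q,q) \lor \neg T(n,k) \lor \neg F(k,n))
The quantifier \exists l sits under an odd number of negations, so it flips to \forall l.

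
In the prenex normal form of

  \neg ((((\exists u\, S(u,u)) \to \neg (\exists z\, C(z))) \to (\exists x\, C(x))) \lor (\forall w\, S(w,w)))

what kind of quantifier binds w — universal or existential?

existential

Eliminate → and ↔ using ¬ and ∨.
  \neg (\neg (\neg (\exists u\, S(u,u)) \lor \neg (\exists z\, C(z))) \lor (\exists x\, C(x)) \lor (\forall w\, S(w,w)))
Push ¬ through the quantifiers and connectives to reach negation normal form:
  ((\forall u\, \neg S(u,u)) \lor (\forall z\, \neg C(z))) \land (\forall x\, \neg C(x)) \land (\exists w\, \neg S(w,w))
All bound variables are already distinct, so no renaming is needed.
Extract every quantifier outward, since the variables are now distinct and don't occur free across branches:
  \forall u\, \forall z\, \forall x\, \exists w\, ((\neg S(u,u) \lor \neg C(z)) \land \neg C(x) \land \neg S(w,w))
The quantifier \forall w sits under an odd number of negations (counting the antecedent side of each →), so it flips to \exists w.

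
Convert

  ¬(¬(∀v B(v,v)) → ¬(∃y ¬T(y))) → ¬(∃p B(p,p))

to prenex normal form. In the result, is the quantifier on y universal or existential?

First replace A → B with ¬A ∨ B.
  ¬¬(¬¬(∀v B(v,v)) ∨ ¬(∃y ¬T(y))) ∨ ¬(∃p B(p,p))
Drive negations inward (¬∀x A ≡ ∃x ¬A, ¬∃x A ≡ ∀x ¬A, De Morgan for ∧/∨):
  (∀v B(v,v)) ∨ (∀y T(y)) ∨ (∀p ¬B(p,p))
All bound variables are already distinct, so no renaming is needed.
Extract every quantifier outward, since the variables are now distinct and don't occur free across branches:
  ∀v ∀y ∀p (B(v,v) ∨ T(y) ∨ ¬B(p,p))
The quantifier ∃y sits under an odd number of negations (counting the antecedent side of each →), so it flips to ∀y.

universal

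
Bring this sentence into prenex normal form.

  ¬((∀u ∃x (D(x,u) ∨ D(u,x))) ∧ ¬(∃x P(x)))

Drive negations inward (¬∀x A ≡ ∃x ¬A, ¬∃x A ≡ ∀x ¬A, De Morgan for ∧/∨):
  (∃u ∀x (¬D(x,u) ∧ ¬D(u,x))) ∨ (∃x P(x))
Standardize variables apart so no two quantifiers bind the same name: x↦w.
  (∃u ∀x (¬D(x,u) ∧ ¬D(u,x))) ∨ (∃w P(w))
Pull the quantifiers to the front (each side's bound variable is not free in the other side):
  ∃u ∀x ∃w (¬D(x,u) ∧ ¬D(u,x) ∨ P(w))

∃u ∀x ∃w (¬D(x,u) ∧ ¬D(u,x) ∨ P(w))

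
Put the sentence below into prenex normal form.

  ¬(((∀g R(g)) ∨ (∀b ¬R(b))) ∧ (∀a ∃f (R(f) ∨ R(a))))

Move each ¬ inward, flipping quantifiers it crosses:
  (∃g ¬R(g)) ∧ (∃b R(b)) ∨ (∃a ∀f (¬R(f) ∧ ¬R(a)))
All bound variables are already distinct, so no renaming is needed.
Extract every quantifier outward, since the variables are now distinct and don't occur free across branches:
  ∃g ∃b ∃a ∀f (¬R(g) ∧ R(b) ∨ ¬R(f) ∧ ¬R(a))

∃g ∃b ∃a ∀f (¬R(g) ∧ R(b) ∨ ¬R(f) ∧ ¬R(a))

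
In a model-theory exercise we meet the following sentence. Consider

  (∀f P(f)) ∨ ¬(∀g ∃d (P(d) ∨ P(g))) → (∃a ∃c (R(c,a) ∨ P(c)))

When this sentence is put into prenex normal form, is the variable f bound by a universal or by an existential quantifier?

existential

First replace A → B with ¬A ∨ B.
  ¬((∀f P(f)) ∨ ¬(∀g ∃d (P(d) ∨ P(g)))) ∨ (∃a ∃c (R(c,a) ∨ P(c)))
Drive negations inward (¬∀x A ≡ ∃x ¬A, ¬∃x A ≡ ∀x ¬A, De Morgan for ∧/∨):
  (∃f ¬P(f)) ∧ (∀g ∃d (P(d) ∨ P(g))) ∨ (∃a ∃c (R(c,a) ∨ P(c)))
All bound variables are already distinct, so no renaming is needed.
Finally move all quantifiers to the prefix:
  ∃f ∀g ∃d ∃a ∃c (¬P(f) ∧ (P(d) ∨ P(g)) ∨ R(c,a) ∨ P(c))
The quantifier ∀f sits under an odd number of negations (counting the antecedent side of each →), so it flips to ∃f.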